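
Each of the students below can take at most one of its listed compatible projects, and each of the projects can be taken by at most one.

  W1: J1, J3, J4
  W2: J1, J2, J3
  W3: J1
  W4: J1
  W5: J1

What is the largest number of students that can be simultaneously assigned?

3

Unit-capacity flow: source→left, listed edges, right→sink; max matching = max flow.
Augmenting path W1→J1 (+1); matched 1.
Augmenting path W2→J2 (+1); matched 2.
Augmenting path W3→J1→W1→J3 (+1); matched 3.
No augmenting path remains; maximum matching = 3.
König certificate: {W1, W2, J1} is a vertex cover of size 3 (every listed pair touches it), so no matching can be larger.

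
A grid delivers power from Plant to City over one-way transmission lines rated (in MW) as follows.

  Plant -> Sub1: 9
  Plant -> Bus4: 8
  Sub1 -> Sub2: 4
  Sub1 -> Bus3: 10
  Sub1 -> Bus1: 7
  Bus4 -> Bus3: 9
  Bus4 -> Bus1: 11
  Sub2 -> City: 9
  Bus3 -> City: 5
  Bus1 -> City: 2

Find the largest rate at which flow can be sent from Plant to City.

11

Augment Plant→Sub1→Sub2→City: bottleneck 4, flow now 4.
Augment Plant→Sub1→Bus3→City: bottleneck 5, flow now 9.
Augment Plant→Bus4→Bus1→City: bottleneck 2, flow now 11.
No augmenting path remains; maximum flow = 11.
In the residual graph, reachable from Plant: {Plant, Sub1, Bus4, Bus3, Bus1}.
Min-cut edges: Sub1→Sub2 (4), Bus3→City (5), Bus1→City (2); capacity 4 + 5 + 2 = 11.
This cut is saturated, so no flow can exceed 11.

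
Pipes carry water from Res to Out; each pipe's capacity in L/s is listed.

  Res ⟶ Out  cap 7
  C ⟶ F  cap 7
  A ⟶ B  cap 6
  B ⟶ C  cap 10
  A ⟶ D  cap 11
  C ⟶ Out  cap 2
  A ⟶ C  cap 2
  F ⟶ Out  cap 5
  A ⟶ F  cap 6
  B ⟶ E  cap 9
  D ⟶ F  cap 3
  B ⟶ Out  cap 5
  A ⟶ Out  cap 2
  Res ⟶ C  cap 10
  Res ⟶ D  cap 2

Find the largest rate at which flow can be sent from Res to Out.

Augment Res→Out: bottleneck 7, flow now 7.
Augment Res→C→Out: bottleneck 2, flow now 9.
Augment Res→C→F→Out: bottleneck 5, flow now 14.
No augmenting path remains; maximum flow = 14.
In the residual graph, reachable from Res: {Res, C, D, F}.
Min-cut edges: Res→Out (7), C→Out (2), F→Out (5); capacity 7 + 2 + 5 = 14.
This cut is saturated, so no flow can exceed 14.

14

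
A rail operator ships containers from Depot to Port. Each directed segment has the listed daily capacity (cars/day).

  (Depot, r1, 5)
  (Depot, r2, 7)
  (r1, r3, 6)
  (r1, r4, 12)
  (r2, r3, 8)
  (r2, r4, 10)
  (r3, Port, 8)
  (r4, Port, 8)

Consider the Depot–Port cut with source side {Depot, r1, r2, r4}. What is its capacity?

22

Edges leaving {Depot, r1, r2, r4}: r1→r3 (6), r2→r3 (8), r4→Port (8).
Cut capacity = 6 + 8 + 8 = 22.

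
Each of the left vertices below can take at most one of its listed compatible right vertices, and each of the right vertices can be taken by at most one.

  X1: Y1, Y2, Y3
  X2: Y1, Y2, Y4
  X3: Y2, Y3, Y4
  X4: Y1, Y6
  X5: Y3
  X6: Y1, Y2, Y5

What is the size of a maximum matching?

Unit-capacity flow: source→left, listed edges, right→sink; max matching = max flow.
Augmenting path X1→Y1 (+1); matched 1.
Augmenting path X2→Y2 (+1); matched 2.
Augmenting path X3→Y3 (+1); matched 3.
Augmenting path X4→Y6 (+1); matched 4.
Augmenting path X6→Y5 (+1); matched 5.
Augmenting path X5→Y3→X3→Y4 (+1); matched 6.
No augmenting path remains; maximum matching = 6.
König certificate: {X1, X2, X3, X4, X5, X6} is a vertex cover of size 6 (every listed pair touches it), so no matching can be larger.

6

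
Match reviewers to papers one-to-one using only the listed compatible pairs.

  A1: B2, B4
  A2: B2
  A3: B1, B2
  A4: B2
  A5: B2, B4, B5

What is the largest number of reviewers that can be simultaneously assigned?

4

Unit-capacity flow: source→left, listed edges, right→sink; max matching = max flow.
Augmenting path A1→B2 (+1); matched 1.
Augmenting path A3→B1 (+1); matched 2.
Augmenting path A5→B4 (+1); matched 3.
Augmenting path A2→B2→A1→B4→A5→B5 (+1); matched 4.
No augmenting path remains; maximum matching = 4.
König certificate: {A1, A3, A5, B2} is a vertex cover of size 4 (every listed pair touches it), so no matching can be larger.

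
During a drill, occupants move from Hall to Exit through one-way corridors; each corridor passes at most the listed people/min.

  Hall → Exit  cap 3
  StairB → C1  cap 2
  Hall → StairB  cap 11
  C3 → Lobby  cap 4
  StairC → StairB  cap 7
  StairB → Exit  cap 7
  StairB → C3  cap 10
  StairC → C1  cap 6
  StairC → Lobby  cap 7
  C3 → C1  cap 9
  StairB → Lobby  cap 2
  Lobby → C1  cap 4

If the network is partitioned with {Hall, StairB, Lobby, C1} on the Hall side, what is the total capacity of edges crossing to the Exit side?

Edges leaving {Hall, StairB, Lobby, C1}: Hall→Exit (3), StairB→C3 (10), StairB→Exit (7).
Cut capacity = 3 + 10 + 7 = 20.

20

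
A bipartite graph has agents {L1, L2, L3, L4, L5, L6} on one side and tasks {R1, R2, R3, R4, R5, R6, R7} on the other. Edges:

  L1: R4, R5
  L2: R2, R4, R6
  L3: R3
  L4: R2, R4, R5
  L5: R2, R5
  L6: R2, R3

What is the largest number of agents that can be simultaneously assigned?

Unit-capacity flow: source→left, listed edges, right→sink; max matching = max flow.
Augmenting path L1→R4 (+1); matched 1.
Augmenting path L2→R2 (+1); matched 2.
Augmenting path L3→R3 (+1); matched 3.
Augmenting path L4→R5 (+1); matched 4.
Augmenting path L5→R2→L2→R6 (+1); matched 5.
No augmenting path remains; maximum matching = 5.
König certificate: {L2, R2, R3, R4, R5} is a vertex cover of size 5 (every listed pair touches it), so no matching can be larger.

5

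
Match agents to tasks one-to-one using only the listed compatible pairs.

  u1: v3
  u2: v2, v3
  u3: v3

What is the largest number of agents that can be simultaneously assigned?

2

Unit-capacity flow: source→left, listed edges, right→sink; max matching = max flow.
Augmenting path u1→v3 (+1); matched 1.
Augmenting path u2→v2 (+1); matched 2.
No augmenting path remains; maximum matching = 2.
König certificate: {u2, v3} is a vertex cover of size 2 (every listed pair touches it), so no matching can be larger.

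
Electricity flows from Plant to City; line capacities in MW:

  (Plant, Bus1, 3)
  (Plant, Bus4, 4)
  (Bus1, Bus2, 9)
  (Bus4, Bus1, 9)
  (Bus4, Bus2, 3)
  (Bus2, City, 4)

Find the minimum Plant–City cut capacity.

Augment Plant→Bus1→Bus2→City: bottleneck 3, flow now 3.
Augment Plant→Bus4→Bus2→City: bottleneck 1, flow now 4.
No augmenting path remains; maximum flow = 4.
By max-flow min-cut, the minimum cut capacity equals the max flow.
In the residual graph, reachable from Plant: {Plant, Bus1, Bus4, Bus2}.
Min-cut edges: Bus2→City (4); capacity 4 = 4.

4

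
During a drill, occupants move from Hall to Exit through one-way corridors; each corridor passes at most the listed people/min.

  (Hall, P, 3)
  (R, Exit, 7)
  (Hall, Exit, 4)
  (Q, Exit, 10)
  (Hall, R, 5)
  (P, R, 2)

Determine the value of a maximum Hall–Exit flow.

Augment Hall→Exit: bottleneck 4, flow now 4.
Augment Hall→R→Exit: bottleneck 5, flow now 9.
Augment Hall→P→R→Exit: bottleneck 2, flow now 11.
No augmenting path remains; maximum flow = 11.
In the residual graph, reachable from Hall: {Hall, P}.
Min-cut edges: Hall→R (5), Hall→Exit (4), P→R (2); capacity 5 + 4 + 2 = 11.
This cut is saturated, so no flow can exceed 11.

11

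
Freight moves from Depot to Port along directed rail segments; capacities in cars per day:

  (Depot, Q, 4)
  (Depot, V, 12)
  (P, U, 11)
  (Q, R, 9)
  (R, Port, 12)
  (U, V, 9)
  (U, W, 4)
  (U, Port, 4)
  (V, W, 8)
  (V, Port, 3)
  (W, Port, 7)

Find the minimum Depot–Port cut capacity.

Augment Depot→V→Port: bottleneck 3, flow now 3.
Augment Depot→Q→R→Port: bottleneck 4, flow now 7.
Augment Depot→V→W→Port: bottleneck 7, flow now 14.
No augmenting path remains; maximum flow = 14.
By max-flow min-cut, the minimum cut capacity equals the max flow.
In the residual graph, reachable from Depot: {Depot, V, W}.
Min-cut edges: Depot→Q (4), V→Port (3), W→Port (7); capacity 4 + 3 + 7 = 14.

14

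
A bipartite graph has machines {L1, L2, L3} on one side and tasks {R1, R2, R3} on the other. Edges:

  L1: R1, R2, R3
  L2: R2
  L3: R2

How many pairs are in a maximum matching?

2

Unit-capacity flow: source→left, listed edges, right→sink; max matching = max flow.
Augmenting path L1→R1 (+1); matched 1.
Augmenting path L2→R2 (+1); matched 2.
No augmenting path remains; maximum matching = 2.
König certificate: {L1, R2} is a vertex cover of size 2 (every listed pair touches it), so no matching can be larger.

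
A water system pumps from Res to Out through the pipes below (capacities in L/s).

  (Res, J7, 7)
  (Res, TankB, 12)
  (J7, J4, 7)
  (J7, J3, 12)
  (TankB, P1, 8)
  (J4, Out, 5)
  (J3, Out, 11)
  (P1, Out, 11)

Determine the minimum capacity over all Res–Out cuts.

Augment Res→J7→J4→Out: bottleneck 5, flow now 5.
Augment Res→J7→J3→Out: bottleneck 2, flow now 7.
Augment Res→TankB→P1→Out: bottleneck 8, flow now 15.
No augmenting path remains; maximum flow = 15.
By max-flow min-cut, the minimum cut capacity equals the max flow.
In the residual graph, reachable from Res: {Res, TankB}.
Min-cut edges: Res→J7 (7), TankB→P1 (8); capacity 7 + 8 = 15.

15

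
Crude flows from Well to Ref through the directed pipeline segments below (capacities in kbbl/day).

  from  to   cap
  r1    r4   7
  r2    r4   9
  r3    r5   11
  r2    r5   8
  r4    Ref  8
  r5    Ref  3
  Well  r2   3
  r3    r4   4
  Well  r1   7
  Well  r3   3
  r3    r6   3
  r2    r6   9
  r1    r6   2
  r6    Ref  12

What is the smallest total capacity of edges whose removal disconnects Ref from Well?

Augment Well→r1→r4→Ref: bottleneck 7, flow now 7.
Augment Well→r2→r4→Ref: bottleneck 1, flow now 8.
Augment Well→r2→r5→Ref: bottleneck 2, flow now 10.
Augment Well→r3→r5→Ref: bottleneck 1, flow now 11.
Augment Well→r3→r6→Ref: bottleneck 2, flow now 13.
No augmenting path remains; maximum flow = 13.
By max-flow min-cut, the minimum cut capacity equals the max flow.
In the residual graph, reachable from Well: {Well}.
Min-cut edges: Well→r1 (7), Well→r2 (3), Well→r3 (3); capacity 7 + 3 + 3 = 13.

13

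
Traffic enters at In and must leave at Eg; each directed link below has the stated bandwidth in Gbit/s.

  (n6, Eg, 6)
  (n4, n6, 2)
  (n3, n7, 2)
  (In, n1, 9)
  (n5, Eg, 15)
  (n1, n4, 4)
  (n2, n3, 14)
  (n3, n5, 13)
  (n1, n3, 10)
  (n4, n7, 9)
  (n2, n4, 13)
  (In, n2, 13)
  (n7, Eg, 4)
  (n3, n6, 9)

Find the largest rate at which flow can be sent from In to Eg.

22

Augment In→n1→n3→n5→Eg: bottleneck 9, flow now 9.
Augment In→n2→n3→n5→Eg: bottleneck 4, flow now 13.
Augment In→n2→n3→n6→Eg: bottleneck 6, flow now 19.
Augment In→n2→n3→n7→Eg: bottleneck 2, flow now 21.
Augment In→n2→n4→n7→Eg: bottleneck 1, flow now 22.
No augmenting path remains; maximum flow = 22.
In the residual graph, reachable from In: {In}.
Min-cut edges: In→n1 (9), In→n2 (13); capacity 9 + 13 = 22.
This cut is saturated, so no flow can exceed 22.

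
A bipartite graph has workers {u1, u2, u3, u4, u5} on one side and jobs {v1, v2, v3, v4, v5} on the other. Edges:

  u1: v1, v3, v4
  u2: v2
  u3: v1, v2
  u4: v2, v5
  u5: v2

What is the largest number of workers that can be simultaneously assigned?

4

Unit-capacity flow: source→left, listed edges, right→sink; max matching = max flow.
Augmenting path u1→v1 (+1); matched 1.
Augmenting path u2→v2 (+1); matched 2.
Augmenting path u4→v5 (+1); matched 3.
Augmenting path u3→v1→u1→v3 (+1); matched 4.
No augmenting path remains; maximum matching = 4.
König certificate: {u1, u3, u4, v2} is a vertex cover of size 4 (every listed pair touches it), so no matching can be larger.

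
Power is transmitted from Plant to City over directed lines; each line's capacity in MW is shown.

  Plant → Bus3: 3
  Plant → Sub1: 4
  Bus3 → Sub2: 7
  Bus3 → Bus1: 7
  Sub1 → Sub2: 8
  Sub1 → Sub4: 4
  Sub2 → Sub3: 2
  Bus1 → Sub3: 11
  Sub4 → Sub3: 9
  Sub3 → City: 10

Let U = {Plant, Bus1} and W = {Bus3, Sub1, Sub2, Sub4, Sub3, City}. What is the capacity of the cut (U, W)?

Edges leaving {Plant, Bus1}: Plant→Bus3 (3), Plant→Sub1 (4), Bus1→Sub3 (11).
Cut capacity = 3 + 4 + 11 = 18.

18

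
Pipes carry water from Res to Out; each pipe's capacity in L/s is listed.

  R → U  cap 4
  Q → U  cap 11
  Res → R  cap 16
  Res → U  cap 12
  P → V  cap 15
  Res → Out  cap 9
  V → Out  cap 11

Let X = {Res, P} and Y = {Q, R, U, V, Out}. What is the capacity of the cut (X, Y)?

Edges leaving {Res, P}: Res→R (16), Res→U (12), Res→Out (9), P→V (15).
Cut capacity = 16 + 12 + 9 + 15 = 52.

52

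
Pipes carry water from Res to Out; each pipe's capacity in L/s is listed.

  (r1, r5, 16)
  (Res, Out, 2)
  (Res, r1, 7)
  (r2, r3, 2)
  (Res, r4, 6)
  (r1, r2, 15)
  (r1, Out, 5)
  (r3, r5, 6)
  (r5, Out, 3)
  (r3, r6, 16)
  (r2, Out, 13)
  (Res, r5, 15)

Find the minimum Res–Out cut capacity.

12

Augment Res→Out: bottleneck 2, flow now 2.
Augment Res→r1→Out: bottleneck 5, flow now 7.
Augment Res→r5→Out: bottleneck 3, flow now 10.
Augment Res→r1→r2→Out: bottleneck 2, flow now 12.
No augmenting path remains; maximum flow = 12.
By max-flow min-cut, the minimum cut capacity equals the max flow.
In the residual graph, reachable from Res: {Res, r4, r5}.
Min-cut edges: Res→r1 (7), Res→Out (2), r5→Out (3); capacity 7 + 2 + 3 = 12.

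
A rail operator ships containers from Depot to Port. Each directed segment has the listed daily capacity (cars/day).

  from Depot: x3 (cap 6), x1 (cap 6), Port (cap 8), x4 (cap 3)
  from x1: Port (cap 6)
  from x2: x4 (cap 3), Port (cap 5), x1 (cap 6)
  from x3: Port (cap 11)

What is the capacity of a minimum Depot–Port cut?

20

Augment Depot→Port: bottleneck 8, flow now 8.
Augment Depot→x1→Port: bottleneck 6, flow now 14.
Augment Depot→x3→Port: bottleneck 6, flow now 20.
No augmenting path remains; maximum flow = 20.
By max-flow min-cut, the minimum cut capacity equals the max flow.
In the residual graph, reachable from Depot: {Depot, x4}.
Min-cut edges: Depot→x1 (6), Depot→x3 (6), Depot→Port (8); capacity 6 + 6 + 8 = 20.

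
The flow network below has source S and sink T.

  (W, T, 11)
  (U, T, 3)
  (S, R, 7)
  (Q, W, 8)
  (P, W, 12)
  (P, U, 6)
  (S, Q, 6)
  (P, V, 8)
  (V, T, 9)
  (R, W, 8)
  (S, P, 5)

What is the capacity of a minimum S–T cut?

16

Augment S→P→U→T: bottleneck 3, flow now 3.
Augment S→P→V→T: bottleneck 2, flow now 5.
Augment S→Q→W→T: bottleneck 6, flow now 11.
Augment S→R→W→T: bottleneck 5, flow now 16.
No augmenting path remains; maximum flow = 16.
By max-flow min-cut, the minimum cut capacity equals the max flow.
In the residual graph, reachable from S: {S, Q, R, W}.
Min-cut edges: S→P (5), W→T (11); capacity 5 + 11 = 16.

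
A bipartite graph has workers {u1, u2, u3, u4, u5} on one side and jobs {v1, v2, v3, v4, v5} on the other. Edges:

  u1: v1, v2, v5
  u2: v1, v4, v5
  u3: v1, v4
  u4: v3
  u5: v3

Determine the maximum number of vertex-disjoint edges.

4

Unit-capacity flow: source→left, listed edges, right→sink; max matching = max flow.
Augmenting path u1→v1 (+1); matched 1.
Augmenting path u2→v4 (+1); matched 2.
Augmenting path u4→v3 (+1); matched 3.
Augmenting path u3→v1→u1→v2 (+1); matched 4.
No augmenting path remains; maximum matching = 4.
König certificate: {u1, u2, u3, v3} is a vertex cover of size 4 (every listed pair touches it), so no matching can be larger.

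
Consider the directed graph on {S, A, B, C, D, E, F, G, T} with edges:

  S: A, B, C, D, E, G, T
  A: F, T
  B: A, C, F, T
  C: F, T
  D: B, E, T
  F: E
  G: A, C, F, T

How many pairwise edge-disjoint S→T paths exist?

Assign every edge capacity 1; by Menger, the answer equals the max flow.
Path S→T (+1); total 1.
Path S→A→T (+1); total 2.
Path S→B→T (+1); total 3.
Path S→C→T (+1); total 4.
Path S→D→T (+1); total 5.
Path S→G→T (+1); total 6.
No residual S→T path; max flow = 6.
Certifying cut of size 6: {S→A, S→B, S→C, S→D, S→G, S→T}.

6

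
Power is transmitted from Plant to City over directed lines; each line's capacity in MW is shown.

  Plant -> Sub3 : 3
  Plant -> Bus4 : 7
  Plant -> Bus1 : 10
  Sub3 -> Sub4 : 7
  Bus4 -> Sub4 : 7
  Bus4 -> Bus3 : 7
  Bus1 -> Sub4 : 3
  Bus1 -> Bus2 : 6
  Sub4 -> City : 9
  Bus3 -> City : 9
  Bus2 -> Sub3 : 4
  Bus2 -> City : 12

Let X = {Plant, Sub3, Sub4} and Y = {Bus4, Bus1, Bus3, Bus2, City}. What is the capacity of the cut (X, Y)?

26

Edges leaving {Plant, Sub3, Sub4}: Plant→Bus4 (7), Plant→Bus1 (10), Sub4→City (9).
Cut capacity = 7 + 10 + 9 = 26.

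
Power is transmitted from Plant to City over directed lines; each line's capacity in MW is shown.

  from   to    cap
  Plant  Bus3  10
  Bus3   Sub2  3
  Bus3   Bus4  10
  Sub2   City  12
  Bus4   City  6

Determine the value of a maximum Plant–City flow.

Augment Plant→Bus3→Sub2→City: bottleneck 3, flow now 3.
Augment Plant→Bus3→Bus4→City: bottleneck 6, flow now 9.
No augmenting path remains; maximum flow = 9.
In the residual graph, reachable from Plant: {Plant, Bus3, Bus4}.
Min-cut edges: Bus3→Sub2 (3), Bus4→City (6); capacity 3 + 6 = 9.
This cut is saturated, so no flow can exceed 9.

9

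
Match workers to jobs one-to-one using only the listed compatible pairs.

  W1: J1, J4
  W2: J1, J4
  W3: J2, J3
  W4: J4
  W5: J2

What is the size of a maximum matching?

Unit-capacity flow: source→left, listed edges, right→sink; max matching = max flow.
Augmenting path W1→J1 (+1); matched 1.
Augmenting path W2→J4 (+1); matched 2.
Augmenting path W3→J2 (+1); matched 3.
Augmenting path W5→J2→W3→J3 (+1); matched 4.
No augmenting path remains; maximum matching = 4.
König certificate: {W3, W5, J1, J4} is a vertex cover of size 4 (every listed pair touches it), so no matching can be larger.

4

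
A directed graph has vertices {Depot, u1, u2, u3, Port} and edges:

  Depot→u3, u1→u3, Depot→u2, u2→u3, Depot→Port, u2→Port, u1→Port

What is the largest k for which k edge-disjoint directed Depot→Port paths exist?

Assign every edge capacity 1; by Menger, the answer equals the max flow.
Path Depot→Port (+1); total 1.
Path Depot→u2→Port (+1); total 2.
No residual Depot→Port path; max flow = 2.
Certifying cut of size 2: {Depot→Port, Depot→u2}.

2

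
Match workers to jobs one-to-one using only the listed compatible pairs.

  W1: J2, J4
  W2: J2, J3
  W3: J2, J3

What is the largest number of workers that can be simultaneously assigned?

3

Unit-capacity flow: source→left, listed edges, right→sink; max matching = max flow.
Augmenting path W1→J2 (+1); matched 1.
Augmenting path W2→J3 (+1); matched 2.
Augmenting path W3→J2→W1→J4 (+1); matched 3.
No augmenting path remains; maximum matching = 3.
König certificate: {W1, W2, W3} is a vertex cover of size 3 (every listed pair touches it), so no matching can be larger.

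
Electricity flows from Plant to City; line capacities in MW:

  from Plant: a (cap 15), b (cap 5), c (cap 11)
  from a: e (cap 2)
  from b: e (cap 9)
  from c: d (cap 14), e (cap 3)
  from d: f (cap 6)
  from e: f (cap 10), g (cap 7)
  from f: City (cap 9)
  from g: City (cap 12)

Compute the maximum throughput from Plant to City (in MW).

Augment Plant→a→e→f→City: bottleneck 2, flow now 2.
Augment Plant→b→e→f→City: bottleneck 5, flow now 7.
Augment Plant→c→d→f→City: bottleneck 2, flow now 9.
Augment Plant→c→e→g→City: bottleneck 3, flow now 12.
Augment Plant→c→d→f→e→g→City: bottleneck 4, flow now 16. (uses reverse residual edge)
No augmenting path remains; maximum flow = 16.
In the residual graph, reachable from Plant: {Plant, a, c, d}.
Min-cut edges: Plant→b (5), a→e (2), c→e (3), d→f (6); capacity 5 + 2 + 3 + 6 = 16.
This cut is saturated, so no flow can exceed 16.

16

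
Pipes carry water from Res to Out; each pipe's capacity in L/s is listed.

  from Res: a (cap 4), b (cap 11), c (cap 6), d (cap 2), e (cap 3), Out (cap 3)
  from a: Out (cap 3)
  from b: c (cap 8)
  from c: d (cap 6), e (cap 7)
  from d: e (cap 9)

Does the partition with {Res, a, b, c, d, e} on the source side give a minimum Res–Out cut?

Yes — it is a minimum cut (capacity 6).

Given cut capacity: 3 + 3 = 6.
Augment Res→Out: bottleneck 3, flow now 3.
Augment Res→a→Out: bottleneck 3, flow now 6.
No augmenting path remains; maximum flow = 6.
Cut capacity 6 equals the max flow, so it is a minimum cut.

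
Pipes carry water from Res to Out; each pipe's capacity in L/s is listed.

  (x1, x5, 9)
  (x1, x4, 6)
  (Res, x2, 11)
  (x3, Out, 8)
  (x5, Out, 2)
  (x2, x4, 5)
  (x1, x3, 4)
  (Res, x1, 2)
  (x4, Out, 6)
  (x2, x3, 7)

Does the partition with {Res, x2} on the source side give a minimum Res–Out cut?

No — its capacity is 14, but the minimum cut has capacity 13.

Given cut capacity: 2 + 7 + 5 = 14.
Augment Res→x1→x3→Out: bottleneck 2, flow now 2.
Augment Res→x2→x3→Out: bottleneck 6, flow now 8.
Augment Res→x2→x4→Out: bottleneck 5, flow now 13.
No augmenting path remains; maximum flow = 13.
In the residual graph, reachable from Res: {Res}.
Min-cut edges: Res→x1 (2), Res→x2 (11); capacity 2 + 11 = 13.
Cut capacity 14 exceeds the max flow 13, so it is not minimum.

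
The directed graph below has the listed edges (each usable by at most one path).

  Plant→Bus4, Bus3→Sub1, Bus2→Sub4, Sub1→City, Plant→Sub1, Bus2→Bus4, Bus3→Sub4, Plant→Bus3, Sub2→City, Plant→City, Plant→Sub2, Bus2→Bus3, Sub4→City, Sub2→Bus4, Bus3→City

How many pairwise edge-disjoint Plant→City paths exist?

Assign every edge capacity 1; by Menger, the answer equals the max flow.
Path Plant→City (+1); total 1.
Path Plant→Bus3→City (+1); total 2.
Path Plant→Sub1→City (+1); total 3.
Path Plant→Sub2→City (+1); total 4.
No residual Plant→City path; max flow = 4.
Certifying cut of size 4: {Plant→Bus3, Plant→City, Plant→Sub1, Plant→Sub2}.

4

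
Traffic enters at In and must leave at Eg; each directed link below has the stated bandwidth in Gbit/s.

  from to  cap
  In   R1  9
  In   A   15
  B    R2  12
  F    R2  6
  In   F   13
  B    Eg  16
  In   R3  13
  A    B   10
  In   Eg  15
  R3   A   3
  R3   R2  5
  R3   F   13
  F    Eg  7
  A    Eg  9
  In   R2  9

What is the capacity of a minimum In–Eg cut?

40

Augment In→Eg: bottleneck 15, flow now 15.
Augment In→A→Eg: bottleneck 9, flow now 24.
Augment In→F→Eg: bottleneck 7, flow now 31.
Augment In→A→B→Eg: bottleneck 6, flow now 37.
Augment In→R3→A→B→Eg: bottleneck 3, flow now 40.
No augmenting path remains; maximum flow = 40.
By max-flow min-cut, the minimum cut capacity equals the max flow.
In the residual graph, reachable from In: {In, R3, R1, F, R2}.
Min-cut edges: In→A (15), In→Eg (15), R3→A (3), F→Eg (7); capacity 15 + 15 + 3 + 7 = 40.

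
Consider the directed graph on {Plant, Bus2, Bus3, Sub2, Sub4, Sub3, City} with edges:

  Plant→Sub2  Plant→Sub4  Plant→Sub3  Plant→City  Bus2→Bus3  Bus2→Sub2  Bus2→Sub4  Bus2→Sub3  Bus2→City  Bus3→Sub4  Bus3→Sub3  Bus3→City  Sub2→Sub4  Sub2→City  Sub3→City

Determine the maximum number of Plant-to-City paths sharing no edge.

Assign every edge capacity 1; by Menger, the answer equals the max flow.
Path Plant→City (+1); total 1.
Path Plant→Sub2→City (+1); total 2.
Path Plant→Sub3→City (+1); total 3.
No residual Plant→City path; max flow = 3.
Certifying cut of size 3: {Plant→City, Plant→Sub2, Plant→Sub3}.

3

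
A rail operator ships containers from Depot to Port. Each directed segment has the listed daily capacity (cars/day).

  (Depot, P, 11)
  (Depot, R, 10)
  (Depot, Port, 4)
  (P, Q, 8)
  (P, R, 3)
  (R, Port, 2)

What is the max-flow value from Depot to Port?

Augment Depot→Port: bottleneck 4, flow now 4.
Augment Depot→R→Port: bottleneck 2, flow now 6.
No augmenting path remains; maximum flow = 6.
In the residual graph, reachable from Depot: {Depot, P, Q, R}.
Min-cut edges: Depot→Port (4), R→Port (2); capacity 4 + 2 = 6.
This cut is saturated, so no flow can exceed 6.

6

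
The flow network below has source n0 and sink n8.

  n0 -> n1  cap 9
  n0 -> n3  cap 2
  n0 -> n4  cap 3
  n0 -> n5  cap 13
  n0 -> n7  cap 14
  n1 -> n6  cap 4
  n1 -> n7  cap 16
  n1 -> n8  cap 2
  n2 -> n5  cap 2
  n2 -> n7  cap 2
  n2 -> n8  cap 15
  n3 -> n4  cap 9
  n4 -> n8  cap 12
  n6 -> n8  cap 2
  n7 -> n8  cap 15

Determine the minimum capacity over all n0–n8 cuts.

Augment n0→n1→n8: bottleneck 2, flow now 2.
Augment n0→n4→n8: bottleneck 3, flow now 5.
Augment n0→n7→n8: bottleneck 14, flow now 19.
Augment n0→n1→n6→n8: bottleneck 2, flow now 21.
Augment n0→n1→n7→n8: bottleneck 1, flow now 22.
Augment n0→n3→n4→n8: bottleneck 2, flow now 24.
No augmenting path remains; maximum flow = 24.
By max-flow min-cut, the minimum cut capacity equals the max flow.
In the residual graph, reachable from n0: {n0, n1, n5, n6, n7}.
Min-cut edges: n0→n3 (2), n0→n4 (3), n1→n8 (2), n6→n8 (2), n7→n8 (15); capacity 2 + 3 + 2 + 2 + 15 = 24.

24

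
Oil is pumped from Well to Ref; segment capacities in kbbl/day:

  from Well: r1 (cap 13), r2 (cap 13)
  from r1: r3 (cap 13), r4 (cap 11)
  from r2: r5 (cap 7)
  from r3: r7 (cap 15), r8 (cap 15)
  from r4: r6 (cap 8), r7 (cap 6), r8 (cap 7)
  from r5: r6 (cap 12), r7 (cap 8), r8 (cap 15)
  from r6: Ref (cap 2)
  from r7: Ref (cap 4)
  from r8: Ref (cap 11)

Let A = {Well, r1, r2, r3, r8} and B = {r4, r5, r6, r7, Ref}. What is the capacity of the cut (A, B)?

44

Edges leaving {Well, r1, r2, r3, r8}: r1→r4 (11), r2→r5 (7), r3→r7 (15), r8→Ref (11).
Cut capacity = 11 + 7 + 15 + 11 = 44.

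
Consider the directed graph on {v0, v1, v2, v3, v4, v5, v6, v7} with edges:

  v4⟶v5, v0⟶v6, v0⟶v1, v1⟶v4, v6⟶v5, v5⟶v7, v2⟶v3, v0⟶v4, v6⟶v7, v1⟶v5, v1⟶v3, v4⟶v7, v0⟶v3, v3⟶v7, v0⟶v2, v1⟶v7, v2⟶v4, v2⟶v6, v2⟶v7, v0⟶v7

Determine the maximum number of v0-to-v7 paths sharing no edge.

6

Assign every edge capacity 1; by Menger, the answer equals the max flow.
Path v0→v7 (+1); total 1.
Path v0→v1→v7 (+1); total 2.
Path v0→v2→v7 (+1); total 3.
Path v0→v3→v7 (+1); total 4.
Path v0→v4→v7 (+1); total 5.
Path v0→v6→v7 (+1); total 6.
No residual v0→v7 path; max flow = 6.
Certifying cut of size 6: {v0→v1, v0→v2, v0→v3, v0→v4, v0→v6, v0→v7}.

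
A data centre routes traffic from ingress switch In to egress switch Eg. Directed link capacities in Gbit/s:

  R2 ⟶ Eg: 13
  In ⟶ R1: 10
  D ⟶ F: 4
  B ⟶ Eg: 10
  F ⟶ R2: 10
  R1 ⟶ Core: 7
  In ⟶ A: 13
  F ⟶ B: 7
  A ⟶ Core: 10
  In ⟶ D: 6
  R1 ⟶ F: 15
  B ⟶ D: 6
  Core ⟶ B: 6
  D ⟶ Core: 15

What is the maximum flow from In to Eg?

20

Augment In→D→Core→B→Eg: bottleneck 6, flow now 6.
Augment In→R1→F→B→Eg: bottleneck 4, flow now 10.
Augment In→R1→F→R2→Eg: bottleneck 6, flow now 16.
Augment In→A→Core→D→F→R2→Eg: bottleneck 4, flow now 20. (uses reverse residual edge)
No augmenting path remains; maximum flow = 20.
In the residual graph, reachable from In: {In, D, A, Core}.
Min-cut edges: In→R1 (10), D→F (4), Core→B (6); capacity 10 + 4 + 6 = 20.
This cut is saturated, so no flow can exceed 20.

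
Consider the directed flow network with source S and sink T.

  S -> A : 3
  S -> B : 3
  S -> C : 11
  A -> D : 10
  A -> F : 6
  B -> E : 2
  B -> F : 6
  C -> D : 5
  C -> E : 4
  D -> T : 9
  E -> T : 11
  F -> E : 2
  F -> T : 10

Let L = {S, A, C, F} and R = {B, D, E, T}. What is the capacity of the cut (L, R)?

Edges leaving {S, A, C, F}: S→B (3), A→D (10), C→D (5), C→E (4), F→E (2), F→T (10).
Cut capacity = 3 + 10 + 5 + 4 + 2 + 10 = 34.

34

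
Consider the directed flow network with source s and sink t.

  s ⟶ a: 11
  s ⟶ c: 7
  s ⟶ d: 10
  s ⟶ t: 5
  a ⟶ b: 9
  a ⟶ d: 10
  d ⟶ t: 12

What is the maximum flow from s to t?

17

Augment s→t: bottleneck 5, flow now 5.
Augment s→d→t: bottleneck 10, flow now 15.
Augment s→a→d→t: bottleneck 2, flow now 17.
No augmenting path remains; maximum flow = 17.
In the residual graph, reachable from s: {s, a, b, c, d}.
Min-cut edges: s→t (5), d→t (12); capacity 5 + 12 = 17.
This cut is saturated, so no flow can exceed 17.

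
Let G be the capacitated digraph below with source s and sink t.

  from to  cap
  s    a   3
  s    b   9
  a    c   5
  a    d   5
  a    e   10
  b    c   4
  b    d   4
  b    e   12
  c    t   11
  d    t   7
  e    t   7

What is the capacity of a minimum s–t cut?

Augment s→a→c→t: bottleneck 3, flow now 3.
Augment s→b→c→t: bottleneck 4, flow now 7.
Augment s→b→d→t: bottleneck 4, flow now 11.
Augment s→b→e→t: bottleneck 1, flow now 12.
No augmenting path remains; maximum flow = 12.
By max-flow min-cut, the minimum cut capacity equals the max flow.
In the residual graph, reachable from s: {s}.
Min-cut edges: s→a (3), s→b (9); capacity 3 + 9 = 12.

12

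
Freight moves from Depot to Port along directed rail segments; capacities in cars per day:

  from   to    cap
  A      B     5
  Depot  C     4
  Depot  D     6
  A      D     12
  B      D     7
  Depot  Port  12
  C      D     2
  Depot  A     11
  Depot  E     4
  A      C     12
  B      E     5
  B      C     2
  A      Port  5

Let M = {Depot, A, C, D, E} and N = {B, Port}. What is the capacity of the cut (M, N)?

Edges leaving {Depot, A, C, D, E}: Depot→Port (12), A→B (5), A→Port (5).
Cut capacity = 12 + 5 + 5 = 22.

22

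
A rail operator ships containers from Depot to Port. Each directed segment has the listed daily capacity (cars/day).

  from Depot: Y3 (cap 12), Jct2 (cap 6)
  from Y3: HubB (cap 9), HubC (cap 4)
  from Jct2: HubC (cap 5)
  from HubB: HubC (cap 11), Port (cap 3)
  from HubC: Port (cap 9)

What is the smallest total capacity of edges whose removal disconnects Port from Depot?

12

Augment Depot→Y3→HubB→Port: bottleneck 3, flow now 3.
Augment Depot→Y3→HubC→Port: bottleneck 4, flow now 7.
Augment Depot→Jct2→HubC→Port: bottleneck 5, flow now 12.
No augmenting path remains; maximum flow = 12.
By max-flow min-cut, the minimum cut capacity equals the max flow.
In the residual graph, reachable from Depot: {Depot, Y3, Jct2, HubB, HubC}.
Min-cut edges: HubB→Port (3), HubC→Port (9); capacity 3 + 9 = 12.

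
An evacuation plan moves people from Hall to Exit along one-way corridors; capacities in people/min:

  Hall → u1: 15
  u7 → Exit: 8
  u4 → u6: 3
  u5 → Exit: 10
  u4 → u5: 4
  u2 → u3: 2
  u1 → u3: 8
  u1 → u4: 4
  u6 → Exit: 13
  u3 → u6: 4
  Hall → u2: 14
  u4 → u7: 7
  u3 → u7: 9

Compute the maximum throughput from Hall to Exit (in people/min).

14

Augment Hall→u1→u3→u6→Exit: bottleneck 4, flow now 4.
Augment Hall→u1→u3→u7→Exit: bottleneck 4, flow now 8.
Augment Hall→u1→u4→u5→Exit: bottleneck 4, flow now 12.
Augment Hall→u2→u3→u7→Exit: bottleneck 2, flow now 14.
No augmenting path remains; maximum flow = 14.
In the residual graph, reachable from Hall: {Hall, u1, u2}.
Min-cut edges: u1→u3 (8), u1→u4 (4), u2→u3 (2); capacity 8 + 4 + 2 = 14.
This cut is saturated, so no flow can exceed 14.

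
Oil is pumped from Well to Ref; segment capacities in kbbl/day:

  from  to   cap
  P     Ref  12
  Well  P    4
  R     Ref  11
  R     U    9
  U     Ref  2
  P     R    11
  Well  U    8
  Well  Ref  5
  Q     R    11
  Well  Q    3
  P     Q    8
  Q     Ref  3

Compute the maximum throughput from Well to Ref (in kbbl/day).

14

Augment Well→Ref: bottleneck 5, flow now 5.
Augment Well→P→Ref: bottleneck 4, flow now 9.
Augment Well→Q→Ref: bottleneck 3, flow now 12.
Augment Well→U→Ref: bottleneck 2, flow now 14.
No augmenting path remains; maximum flow = 14.
In the residual graph, reachable from Well: {Well, U}.
Min-cut edges: Well→P (4), Well→Q (3), Well→Ref (5), U→Ref (2); capacity 4 + 3 + 5 + 2 = 14.
This cut is saturated, so no flow can exceed 14.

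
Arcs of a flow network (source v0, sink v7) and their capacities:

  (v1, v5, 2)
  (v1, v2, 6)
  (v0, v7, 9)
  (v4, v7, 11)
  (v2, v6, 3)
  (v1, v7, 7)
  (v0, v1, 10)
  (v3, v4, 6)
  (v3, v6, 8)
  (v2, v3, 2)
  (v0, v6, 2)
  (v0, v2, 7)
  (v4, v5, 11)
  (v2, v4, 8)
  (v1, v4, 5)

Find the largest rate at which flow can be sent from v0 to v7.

26

Augment v0→v7: bottleneck 9, flow now 9.
Augment v0→v1→v7: bottleneck 7, flow now 16.
Augment v0→v1→v4→v7: bottleneck 3, flow now 19.
Augment v0→v2→v4→v7: bottleneck 7, flow now 26.
No augmenting path remains; maximum flow = 26.
In the residual graph, reachable from v0: {v0, v6}.
Min-cut edges: v0→v1 (10), v0→v2 (7), v0→v7 (9); capacity 10 + 7 + 9 = 26.
This cut is saturated, so no flow can exceed 26.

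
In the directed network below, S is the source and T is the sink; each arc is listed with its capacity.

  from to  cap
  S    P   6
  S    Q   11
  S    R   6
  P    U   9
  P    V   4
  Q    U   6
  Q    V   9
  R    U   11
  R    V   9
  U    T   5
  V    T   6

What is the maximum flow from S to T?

11

Augment S→P→U→T: bottleneck 5, flow now 5.
Augment S→P→V→T: bottleneck 1, flow now 6.
Augment S→Q→V→T: bottleneck 5, flow now 11.
No augmenting path remains; maximum flow = 11.
In the residual graph, reachable from S: {S, P, Q, R, U, V}.
Min-cut edges: U→T (5), V→T (6); capacity 5 + 6 = 11.
This cut is saturated, so no flow can exceed 11.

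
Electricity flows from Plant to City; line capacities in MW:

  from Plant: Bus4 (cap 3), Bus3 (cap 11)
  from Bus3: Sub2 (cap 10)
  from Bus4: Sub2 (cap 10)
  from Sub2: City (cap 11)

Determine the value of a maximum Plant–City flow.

11

Augment Plant→Bus3→Sub2→City: bottleneck 10, flow now 10.
Augment Plant→Bus4→Sub2→City: bottleneck 1, flow now 11.
No augmenting path remains; maximum flow = 11.
In the residual graph, reachable from Plant: {Plant, Bus3, Bus4, Sub2}.
Min-cut edges: Sub2→City (11); capacity 11 = 11.
This cut is saturated, so no flow can exceed 11.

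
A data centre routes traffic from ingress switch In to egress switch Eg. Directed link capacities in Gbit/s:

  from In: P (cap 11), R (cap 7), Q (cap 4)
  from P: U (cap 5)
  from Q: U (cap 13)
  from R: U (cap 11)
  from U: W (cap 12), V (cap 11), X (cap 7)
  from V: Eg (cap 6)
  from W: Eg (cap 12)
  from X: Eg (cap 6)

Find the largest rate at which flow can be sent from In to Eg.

16

Augment In→P→U→V→Eg: bottleneck 5, flow now 5.
Augment In→Q→U→V→Eg: bottleneck 1, flow now 6.
Augment In→Q→U→W→Eg: bottleneck 3, flow now 9.
Augment In→R→U→W→Eg: bottleneck 7, flow now 16.
No augmenting path remains; maximum flow = 16.
In the residual graph, reachable from In: {In, P}.
Min-cut edges: In→Q (4), In→R (7), P→U (5); capacity 4 + 7 + 5 = 16.
This cut is saturated, so no flow can exceed 16.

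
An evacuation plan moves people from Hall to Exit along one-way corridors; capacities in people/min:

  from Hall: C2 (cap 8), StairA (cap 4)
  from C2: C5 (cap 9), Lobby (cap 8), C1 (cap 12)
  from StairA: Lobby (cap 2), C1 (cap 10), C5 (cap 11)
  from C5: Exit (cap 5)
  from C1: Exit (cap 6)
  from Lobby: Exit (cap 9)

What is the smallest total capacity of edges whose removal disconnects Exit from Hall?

12

Augment Hall→C2→C5→Exit: bottleneck 5, flow now 5.
Augment Hall→C2→C1→Exit: bottleneck 3, flow now 8.
Augment Hall→StairA→C1→Exit: bottleneck 3, flow now 11.
Augment Hall→StairA→Lobby→Exit: bottleneck 1, flow now 12.
No augmenting path remains; maximum flow = 12.
By max-flow min-cut, the minimum cut capacity equals the max flow.
In the residual graph, reachable from Hall: {Hall}.
Min-cut edges: Hall→C2 (8), Hall→StairA (4); capacity 8 + 4 = 12.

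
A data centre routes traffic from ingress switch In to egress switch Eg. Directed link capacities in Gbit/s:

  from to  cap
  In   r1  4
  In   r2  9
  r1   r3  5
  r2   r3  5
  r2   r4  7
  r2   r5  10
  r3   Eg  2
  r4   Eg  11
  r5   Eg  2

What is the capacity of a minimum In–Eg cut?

11

Augment In→r1→r3→Eg: bottleneck 2, flow now 2.
Augment In→r2→r4→Eg: bottleneck 7, flow now 9.
Augment In→r2→r5→Eg: bottleneck 2, flow now 11.
No augmenting path remains; maximum flow = 11.
By max-flow min-cut, the minimum cut capacity equals the max flow.
In the residual graph, reachable from In: {In, r1, r3}.
Min-cut edges: In→r2 (9), r3→Eg (2); capacity 9 + 2 = 11.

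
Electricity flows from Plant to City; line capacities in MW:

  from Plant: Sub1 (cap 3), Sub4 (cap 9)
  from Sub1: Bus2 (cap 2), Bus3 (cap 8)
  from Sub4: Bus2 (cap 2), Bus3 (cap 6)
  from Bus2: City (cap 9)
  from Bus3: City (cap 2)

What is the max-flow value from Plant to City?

Augment Plant→Sub1→Bus2→City: bottleneck 2, flow now 2.
Augment Plant→Sub1→Bus3→City: bottleneck 1, flow now 3.
Augment Plant→Sub4→Bus2→City: bottleneck 2, flow now 5.
Augment Plant→Sub4→Bus3→City: bottleneck 1, flow now 6.
No augmenting path remains; maximum flow = 6.
In the residual graph, reachable from Plant: {Plant, Sub1, Sub4, Bus3}.
Min-cut edges: Sub1→Bus2 (2), Sub4→Bus2 (2), Bus3→City (2); capacity 2 + 2 + 2 = 6.
This cut is saturated, so no flow can exceed 6.

6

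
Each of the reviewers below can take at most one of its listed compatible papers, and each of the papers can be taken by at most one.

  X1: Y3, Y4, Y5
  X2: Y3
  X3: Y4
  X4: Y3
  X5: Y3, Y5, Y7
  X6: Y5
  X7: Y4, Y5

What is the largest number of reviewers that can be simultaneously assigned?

4

Unit-capacity flow: source→left, listed edges, right→sink; max matching = max flow.
Augmenting path X1→Y3 (+1); matched 1.
Augmenting path X3→Y4 (+1); matched 2.
Augmenting path X5→Y5 (+1); matched 3.
Augmenting path X6→Y5→X5→Y7 (+1); matched 4.
No augmenting path remains; maximum matching = 4.
König certificate: {X5, Y3, Y4, Y5} is a vertex cover of size 4 (every listed pair touches it), so no matching can be larger.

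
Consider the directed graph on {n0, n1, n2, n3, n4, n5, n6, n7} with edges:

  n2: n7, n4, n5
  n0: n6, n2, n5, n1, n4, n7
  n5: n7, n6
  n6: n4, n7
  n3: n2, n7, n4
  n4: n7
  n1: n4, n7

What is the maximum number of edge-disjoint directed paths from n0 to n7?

6

Assign every edge capacity 1; by Menger, the answer equals the max flow.
Path n0→n7 (+1); total 1.
Path n0→n1→n7 (+1); total 2.
Path n0→n2→n7 (+1); total 3.
Path n0→n4→n7 (+1); total 4.
Path n0→n5→n7 (+1); total 5.
Path n0→n6→n7 (+1); total 6.
No residual n0→n7 path; max flow = 6.
Certifying cut of size 6: {n0→n1, n0→n2, n0→n4, n0→n5, n0→n6, n0→n7}.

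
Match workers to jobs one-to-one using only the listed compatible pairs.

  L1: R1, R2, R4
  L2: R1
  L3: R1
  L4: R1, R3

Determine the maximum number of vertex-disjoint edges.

Unit-capacity flow: source→left, listed edges, right→sink; max matching = max flow.
Augmenting path L1→R1 (+1); matched 1.
Augmenting path L4→R3 (+1); matched 2.
Augmenting path L2→R1→L1→R2 (+1); matched 3.
No augmenting path remains; maximum matching = 3.
König certificate: {L1, L4, R1} is a vertex cover of size 3 (every listed pair touches it), so no matching can be larger.

3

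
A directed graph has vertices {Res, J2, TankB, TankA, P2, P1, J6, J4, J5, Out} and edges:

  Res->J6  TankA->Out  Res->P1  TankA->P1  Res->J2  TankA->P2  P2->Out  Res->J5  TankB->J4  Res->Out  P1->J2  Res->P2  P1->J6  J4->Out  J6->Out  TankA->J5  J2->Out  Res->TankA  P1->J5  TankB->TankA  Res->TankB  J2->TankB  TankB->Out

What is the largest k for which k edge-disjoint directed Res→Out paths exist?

Assign every edge capacity 1; by Menger, the answer equals the max flow.
Path Res→Out (+1); total 1.
Path Res→J2→Out (+1); total 2.
Path Res→TankB→Out (+1); total 3.
Path Res→TankA→Out (+1); total 4.
Path Res→P2→Out (+1); total 5.
Path Res→J6→Out (+1); total 6.
Path Res→P1→J2→TankB→J4→Out (+1); total 7.
No residual Res→Out path; max flow = 7.
Certifying cut of size 7: {Res→J2, Res→J6, Res→Out, Res→P1, Res→P2, Res→TankA, Res→TankB}.

7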